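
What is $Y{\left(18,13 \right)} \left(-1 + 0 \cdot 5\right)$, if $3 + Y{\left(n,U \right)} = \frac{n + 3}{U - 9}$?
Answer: $- \frac{9}{4} \approx -2.25$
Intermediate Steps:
$Y{\left(n,U \right)} = -3 + \frac{3 + n}{-9 + U}$ ($Y{\left(n,U \right)} = -3 + \frac{n + 3}{U - 9} = -3 + \frac{3 + n}{-9 + U}$)
$Y{\left(18,13 \right)} \left(-1 + 0 \cdot 5\right) = \frac{30 + 18 - 39}{-9 + 13} \left(-1 + 0 \cdot 5\right) = \frac{30 + 18 - 39}{4} \left(-1 + 0\right) = \frac{1}{4} \cdot 9 \left(-1\right) = \frac{9}{4} \left(-1\right) = - \frac{9}{4}$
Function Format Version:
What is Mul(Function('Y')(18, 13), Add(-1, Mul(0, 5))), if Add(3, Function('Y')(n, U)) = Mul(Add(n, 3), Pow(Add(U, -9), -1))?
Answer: Rational(-9, 4) ≈ -2.2500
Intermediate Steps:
Function('Y')(n, U) = Add(-3, Mul(Pow(Add(-9, U), -1), Add(3, n))) (Function('Y')(n, U) = Add(-3, Mul(Add(n, 3), Pow(Add(U, -9), -1))) = Add(-3, Mul(Add(3, n), Pow(Add(-9, U), -1))) = Add(-3, Mul(Pow(Add(-9, U), -1), Add(3, n))))
Mul(Function('Y')(18, 13), Add(-1, Mul(0, 5))) = Mul(Mul(Pow(Add(-9, 13), -1), Add(30, 18, Mul(-3, 13))), Add(-1, Mul(0, 5))) = Mul(Mul(Pow(4, -1), Add(30, 18, -39)), Add(-1, 0)) = Mul(Mul(Rational(1, 4), 9), -1) = Mul(Rational(9, 4), -1) = Rational(-9, 4)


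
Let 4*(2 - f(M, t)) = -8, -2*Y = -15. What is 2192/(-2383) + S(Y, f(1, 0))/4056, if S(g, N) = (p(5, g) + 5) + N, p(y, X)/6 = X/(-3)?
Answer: -1484175/1610908 ≈ -0.92133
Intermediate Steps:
Y = 15/2 (Y = -½*(-15) = 15/2 ≈ 7.5000)
f(M, t) = 4 (f(M, t) = 2 - ¼*(-8) = 2 + 2 = 4)
p(y, X) = -2*X (p(y, X) = 6*(X/(-3)) = 6*(X*(-⅓)) = 6*(-X/3) = -2*X)
S(g, N) = 5 + N - 2*g (S(g, N) = (-2*g + 5) + N = (5 - 2*g) + N = 5 + N - 2*g)
2192/(-2383) + S(Y, f(1, 0))/4056 = 2192/(-2383) + (5 + 4 - 2*15/2)/4056 = 2192*(-1/2383) + (5 + 4 - 15)*(1/4056) = -2192/2383 - 6*1/4056 = -2192/2383 - 1/676 = -1484175/1610908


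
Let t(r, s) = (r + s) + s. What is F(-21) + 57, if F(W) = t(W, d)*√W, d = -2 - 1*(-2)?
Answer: 57 - 21*I*√21 ≈ 57.0 - 96.234*I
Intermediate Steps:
d = 0 (d = -2 + 2 = 0)
t(r, s) = r + 2*s
F(W) = W^(3/2) (F(W) = (W + 2*0)*√W = (W + 0)*√W = W*√W = W^(3/2))
F(-21) + 57 = (-21)^(3/2) + 57 = -21*I*√21 + 57 = 57 - 21*I*√21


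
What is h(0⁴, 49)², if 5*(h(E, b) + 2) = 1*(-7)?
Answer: 289/25 ≈ 11.560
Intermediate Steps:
h(E, b) = -17/5 (h(E, b) = -2 + (1*(-7))/5 = -2 + (⅕)*(-7) = -2 - 7/5 = -17/5)
h(0⁴, 49)² = (-17/5)² = 289/25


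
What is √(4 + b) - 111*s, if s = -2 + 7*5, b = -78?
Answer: -3663 + I*√74 ≈ -3663.0 + 8.6023*I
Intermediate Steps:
s = 33 (s = -2 + 35 = 33)
√(4 + b) - 111*s = √(4 - 78) - 111*33 = √(-74) - 3663 = I*√74 - 3663 = -3663 + I*√74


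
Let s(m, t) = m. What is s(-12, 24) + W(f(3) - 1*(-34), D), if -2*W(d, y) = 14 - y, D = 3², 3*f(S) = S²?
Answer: -29/2 ≈ -14.500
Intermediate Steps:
f(S) = S²/3
D = 9
W(d, y) = -7 + y/2 (W(d, y) = -(14 - y)/2 = -7 + y/2)
s(-12, 24) + W(f(3) - 1*(-34), D) = -12 + (-7 + (½)*9) = -12 + (-7 + 9/2) = -12 - 5/2 = -29/2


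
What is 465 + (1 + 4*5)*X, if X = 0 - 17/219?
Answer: 33826/73 ≈ 463.37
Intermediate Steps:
X = -17/219 (X = 0 - 17*1/219 = 0 - 17/219 = -17/219 ≈ -0.077626)
465 + (1 + 4*5)*X = 465 + (1 + 4*5)*(-17/219) = 465 + (1 + 20)*(-17/219) = 465 + 21*(-17/219) = 465 - 119/73 = 33826/73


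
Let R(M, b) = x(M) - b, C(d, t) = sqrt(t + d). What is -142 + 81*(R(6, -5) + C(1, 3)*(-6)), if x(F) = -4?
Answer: -1033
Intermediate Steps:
C(d, t) = sqrt(d + t)
R(M, b) = -4 - b
-142 + 81*(R(6, -5) + C(1, 3)*(-6)) = -142 + 81*((-4 - 1*(-5)) + sqrt(1 + 3)*(-6)) = -142 + 81*((-4 + 5) + sqrt(4)*(-6)) = -142 + 81*(1 + 2*(-6)) = -142 + 81*(1 - 12) = -142 + 81*(-11) = -142 - 891 = -1033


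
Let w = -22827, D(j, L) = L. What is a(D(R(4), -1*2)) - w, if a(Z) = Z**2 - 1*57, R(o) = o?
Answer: 22774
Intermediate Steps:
a(Z) = -57 + Z**2 (a(Z) = Z**2 - 57 = -57 + Z**2)
a(D(R(4), -1*2)) - w = (-57 + (-1*2)**2) - 1*(-22827) = (-57 + (-2)**2) + 22827 = (-57 + 4) + 22827 = -53 + 22827 = 22774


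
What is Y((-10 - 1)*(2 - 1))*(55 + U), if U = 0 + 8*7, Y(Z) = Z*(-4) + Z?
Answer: 3663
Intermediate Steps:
Y(Z) = -3*Z (Y(Z) = -4*Z + Z = -3*Z)
U = 56 (U = 0 + 56 = 56)
Y((-10 - 1)*(2 - 1))*(55 + U) = (-3*(-10 - 1)*(2 - 1))*(55 + 56) = -(-33)*111 = -3*(-11)*111 = 33*111 = 3663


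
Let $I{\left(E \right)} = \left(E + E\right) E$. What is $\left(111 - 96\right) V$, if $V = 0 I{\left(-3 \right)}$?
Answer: $0$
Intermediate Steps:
$I{\left(E \right)} = 2 E^{2}$ ($I{\left(E \right)} = 2 E E = 2 E^{2}$)
$V = 0$ ($V = 0 \cdot 2 \left(-3\right)^{2} = 0 \cdot 2 \cdot 9 = 0 \cdot 18 = 0$)
$\left(111 - 96\right) V = \left(111 - 96\right) 0 = 15 \cdot 0 = 0$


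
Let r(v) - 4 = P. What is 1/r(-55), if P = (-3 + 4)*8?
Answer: 1/12 ≈ 0.083333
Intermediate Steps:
P = 8 (P = 1*8 = 8)
r(v) = 12 (r(v) = 4 + 8 = 12)
1/r(-55) = 1/12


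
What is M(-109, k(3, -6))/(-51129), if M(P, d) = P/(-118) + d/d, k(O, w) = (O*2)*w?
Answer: -227/6033222 ≈ -3.7625e-5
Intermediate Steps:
k(O, w) = 2*O*w (k(O, w) = (2*O)*w = 2*O*w)
M(P, d) = 1 - P/118 (M(P, d) = P*(-1/118) + 1 = -P/118 + 1 = 1 - P/118)
M(-109, k(3, -6))/(-51129) = (1 - 1/118*(-109))/(-51129) = (1 + 109/118)*(-1/51129) = (227/118)*(-1/51129) = -227/6033222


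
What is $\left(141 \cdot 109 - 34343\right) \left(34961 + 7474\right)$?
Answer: $-805161690$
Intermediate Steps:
$\left(141 \cdot 109 - 34343\right) \left(34961 + 7474\right) = \left(15369 - 34343\right) 42435 = \left(-18974\right) 42435 = -805161690$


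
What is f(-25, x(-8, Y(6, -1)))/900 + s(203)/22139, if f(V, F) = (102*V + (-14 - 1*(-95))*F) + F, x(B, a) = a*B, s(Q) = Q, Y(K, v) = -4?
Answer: 910493/9962550 ≈ 0.091392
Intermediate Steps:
x(B, a) = B*a
f(V, F) = 82*F + 102*V (f(V, F) = (102*V + (-14 + 95)*F) + F = (102*V + 81*F) + F = (81*F + 102*V) + F = 82*F + 102*V)
f(-25, x(-8, Y(6, -1)))/900 + s(203)/22139 = (82*(-8*(-4)) + 102*(-25))/900 + 203/22139 = (82*32 - 2550)*(1/900) + 203*(1/22139) = (2624 - 2550)*(1/900) + 203/22139 = 74*(1/900) + 203/22139 = 37/450 + 203/22139 = 910493/9962550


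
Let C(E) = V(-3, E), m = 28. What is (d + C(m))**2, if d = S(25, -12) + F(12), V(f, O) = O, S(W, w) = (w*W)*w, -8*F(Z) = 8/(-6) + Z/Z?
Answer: 7581707329/576 ≈ 1.3163e+7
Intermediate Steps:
F(Z) = 1/24 (F(Z) = -(8/(-6) + Z/Z)/8 = -(8*(-1/6) + 1)/8 = -(-4/3 + 1)/8 = -1/8*(-1/3) = 1/24)
S(W, w) = W*w**2 (S(W, w) = (W*w)*w = W*w**2)
C(E) = E
d = 86401/24 (d = 25*(-12)**2 + 1/24 = 25*144 + 1/24 = 3600 + 1/24 = 86401/24 ≈ 3600.0)
(d + C(m))**2 = (86401/24 + 28)**2 = (87073/24)**2 = 7581707329/576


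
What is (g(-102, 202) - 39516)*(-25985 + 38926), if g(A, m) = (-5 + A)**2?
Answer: -363215047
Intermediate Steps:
(g(-102, 202) - 39516)*(-25985 + 38926) = ((-5 - 102)**2 - 39516)*(-25985 + 38926) = ((-107)**2 - 39516)*12941 = (11449 - 39516)*12941 = -28067*12941 = -363215047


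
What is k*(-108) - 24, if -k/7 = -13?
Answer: -9852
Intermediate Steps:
k = 91 (k = -7*(-13) = 91)
k*(-108) - 24 = 91*(-108) - 24 = -9828 - 24 = -9852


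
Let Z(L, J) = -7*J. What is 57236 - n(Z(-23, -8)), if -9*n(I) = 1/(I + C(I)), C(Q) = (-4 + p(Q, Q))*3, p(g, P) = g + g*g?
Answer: 4955492881/86580 ≈ 57236.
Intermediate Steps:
p(g, P) = g + g²
C(Q) = -12 + 3*Q*(1 + Q) (C(Q) = (-4 + Q*(1 + Q))*3 = -12 + 3*Q*(1 + Q))
n(I) = -1/(9*(-12 + I + 3*I*(1 + I))) (n(I) = -1/(9*(I + (-12 + 3*I*(1 + I)))) = -1/(9*(-12 + I + 3*I*(1 + I))))
57236 - n(Z(-23, -8)) = 57236 - (-1)/(-108 + 27*(-7*(-8))² + 36*(-7*(-8))) = 57236 - (-1)/(-108 + 27*56² + 36*56) = 57236 - (-1)/(-108 + 27*3136 + 2016) = 57236 - (-1)/(-108 + 84672 + 2016) = 57236 - (-1)/86580 = 57236 - 1*(-1/86580) = 57236 + 1/86580 = 4955492881/86580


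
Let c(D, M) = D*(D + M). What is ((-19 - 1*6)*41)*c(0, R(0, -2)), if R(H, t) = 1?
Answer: 0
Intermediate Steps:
((-19 - 1*6)*41)*c(0, R(0, -2)) = ((-19 - 1*6)*41)*(0*(0 + 1)) = ((-19 - 6)*41)*(0*1) = -25*41*0 = -1025*0 = 0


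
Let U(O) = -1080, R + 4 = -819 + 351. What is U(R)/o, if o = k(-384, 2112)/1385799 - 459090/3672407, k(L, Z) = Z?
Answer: 916059230674740/104741723221 ≈ 8745.9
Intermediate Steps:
R = -472 (R = -4 + (-819 + 351) = -4 - 468 = -472)
o = -209483446442/1696405982731 (o = 2112/1385799 - 459090/3672407 = 2112*(1/1385799) - 459090*1/3672407 = 704/461933 - 459090/3672407 = -209483446442/1696405982731 ≈ -0.12349)
U(R)/o = -1080/(-209483446442/1696405982731) = -1080*(-1696405982731/209483446442) = 916059230674740/104741723221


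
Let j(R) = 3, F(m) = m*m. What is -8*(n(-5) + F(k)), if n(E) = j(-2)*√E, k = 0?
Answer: -24*I*√5 ≈ -53.666*I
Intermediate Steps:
F(m) = m²
n(E) = 3*√E
-8*(n(-5) + F(k)) = -8*(3*√(-5) + 0²) = -8*(3*(I*√5) + 0) = -8*(3*I*√5 + 0) = -24*I*√5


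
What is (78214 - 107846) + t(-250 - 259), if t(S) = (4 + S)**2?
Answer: 225393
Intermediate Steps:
(78214 - 107846) + t(-250 - 259) = (78214 - 107846) + (4 + (-250 - 259))**2 = -29632 + (4 - 509)**2 = -29632 + (-505)**2 = -29632 + 255025 = 225393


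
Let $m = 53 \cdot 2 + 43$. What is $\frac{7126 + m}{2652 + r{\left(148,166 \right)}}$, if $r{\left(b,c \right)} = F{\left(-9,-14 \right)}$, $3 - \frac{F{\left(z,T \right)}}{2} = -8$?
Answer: $\frac{7275}{2674} \approx 2.7206$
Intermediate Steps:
$F{\left(z,T \right)} = 22$ ($F{\left(z,T \right)} = 6 - -16 = 6 + 16 = 22$)
$r{\left(b,c \right)} = 22$
$m = 149$ ($m = 106 + 43 = 149$)
$\frac{7126 + m}{2652 + r{\left(148,166 \right)}} = \frac{7126 + 149}{2652 + 22} = \frac{7275}{2674}$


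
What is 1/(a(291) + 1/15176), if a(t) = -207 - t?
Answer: -15176/7557647 ≈ -0.0020080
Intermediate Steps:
1/(a(291) + 1/15176) = 1/((-207 - 1*291) + 1/15176) = 1/((-207 - 291) + 1/15176) = 1/(-498 + 1/15176) = 1/(-7557647/15176) = -15176/7557647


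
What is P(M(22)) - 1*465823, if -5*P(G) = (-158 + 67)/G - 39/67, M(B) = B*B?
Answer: -75528516247/162140 ≈ -4.6582e+5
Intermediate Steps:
M(B) = B²
P(G) = 39/335 + 91/(5*G) (P(G) = -((-158 + 67)/G - 39/67)/5 = -(-91/G - 39*1/67)/5 = -(-91/G - 39/67)/5 = -(-39/67 - 91/G)/5 = 39/335 + 91/(5*G))
P(M(22)) - 1*465823 = 13*(469 + 3*22²)/(335*(22²)) - 1*465823 = (13/335)*(469 + 3*484)/484 - 465823 = (13/335)*(1/484)*(469 + 1452) - 465823 = (13/335)*(1/484)*1921 - 465823 = 24973/162140 - 465823 = -75528516247/162140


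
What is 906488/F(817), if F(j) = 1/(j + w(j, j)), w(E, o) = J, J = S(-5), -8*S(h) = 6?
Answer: 739920830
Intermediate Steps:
S(h) = -3/4 (S(h) = -1/8*6 = -3/4)
J = -3/4 ≈ -0.75000
w(E, o) = -3/4
F(j) = 1/(-3/4 + j) (F(j) = 1/(j - 3/4) = 1/(-3/4 + j))
906488/F(817) = 906488/((4/(-3 + 4*817))) = 906488/((4/(-3 + 3268))) = 906488/((4/3265)) = 906488/((4*(1/3265))) = 906488/(4/3265) = 906488*(3265/4) = 739920830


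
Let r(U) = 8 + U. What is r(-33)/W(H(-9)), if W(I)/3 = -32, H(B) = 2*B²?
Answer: 25/96 ≈ 0.26042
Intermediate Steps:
W(I) = -96 (W(I) = 3*(-32) = -96)
r(-33)/W(H(-9)) = (8 - 33)/(-96) = -25*(-1/96) = 25/96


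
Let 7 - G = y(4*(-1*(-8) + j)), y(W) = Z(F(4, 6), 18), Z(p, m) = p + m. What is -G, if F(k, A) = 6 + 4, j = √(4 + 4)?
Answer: 21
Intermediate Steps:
j = 2*√2 (j = √8 = 2*√2 ≈ 2.8284)
F(k, A) = 10
Z(p, m) = m + p
y(W) = 28 (y(W) = 18 + 10 = 28)
G = -21 (G = 7 - 1*28 = 7 - 28 = -21)
-G = -1*(-21) = 21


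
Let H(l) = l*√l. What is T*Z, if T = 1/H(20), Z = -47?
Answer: -47*√5/200 ≈ -0.52548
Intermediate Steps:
H(l) = l^(3/2)
T = √5/200 (T = 1/(20^(3/2)) = 1/(40*√5) = √5/200 ≈ 0.011180)
T*Z = (√5/200)*(-47) = -47*√5/200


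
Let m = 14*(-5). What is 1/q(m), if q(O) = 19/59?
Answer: 59/19 ≈ 3.1053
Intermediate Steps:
m = -70
q(O) = 19/59 (q(O) = 19*(1/59) = 19/59)
1/q(m) = 1/(19/59) = 59/19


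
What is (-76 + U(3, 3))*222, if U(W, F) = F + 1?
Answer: -15984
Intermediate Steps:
U(W, F) = 1 + F
(-76 + U(3, 3))*222 = (-76 + (1 + 3))*222 = (-76 + 4)*222 = -72*222 = -15984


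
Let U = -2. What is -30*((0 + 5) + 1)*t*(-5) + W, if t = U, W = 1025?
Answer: -775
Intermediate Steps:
t = -2
-30*((0 + 5) + 1)*t*(-5) + W = -30*((0 + 5) + 1)*(-2)*(-5) + 1025 = -30*(5 + 1)*(-2)*(-5) + 1025 = -30*6*(-2)*(-5) + 1025 = -(-360)*(-5) + 1025 = -30*60 + 1025 = -1800 + 1025 = -775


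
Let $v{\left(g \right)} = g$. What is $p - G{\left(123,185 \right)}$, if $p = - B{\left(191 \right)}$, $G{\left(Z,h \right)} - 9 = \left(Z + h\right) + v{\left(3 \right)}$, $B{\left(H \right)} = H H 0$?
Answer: $-320$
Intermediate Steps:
$B{\left(H \right)} = 0$ ($B{\left(H \right)} = H^{2} \cdot 0 = 0$)
$G{\left(Z,h \right)} = 12 + Z + h$ ($G{\left(Z,h \right)} = 9 + \left(\left(Z + h\right) + 3\right) = 9 + \left(3 + Z + h\right) = 12 + Z + h$)
$p = 0$ ($p = \left(-1\right) 0 = 0$)
$p - G{\left(123,185 \right)} = 0 - \left(12 + 123 + 185\right) = 0 - 320 = -320$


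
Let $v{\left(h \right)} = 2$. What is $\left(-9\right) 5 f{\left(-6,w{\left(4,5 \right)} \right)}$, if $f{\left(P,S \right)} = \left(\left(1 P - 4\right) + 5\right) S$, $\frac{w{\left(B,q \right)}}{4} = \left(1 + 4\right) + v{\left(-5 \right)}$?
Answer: $6300$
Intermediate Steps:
$w{\left(B,q \right)} = 28$ ($w{\left(B,q \right)} = 4 \left(\left(1 + 4\right) + 2\right) = 4 \left(5 + 2\right) = 4 \cdot 7 = 28$)
$f{\left(P,S \right)} = S \left(1 + P\right)$ ($f{\left(P,S \right)} = \left(\left(P - 4\right) + 5\right) S = \left(\left(-4 + P\right) + 5\right) S = \left(1 + P\right) S = S \left(1 + P\right)$)
$\left(-9\right) 5 f{\left(-6,w{\left(4,5 \right)} \right)} = \left(-9\right) 5 \cdot 28 \left(1 - 6\right) = - 45 \cdot 28 \left(-5\right) = \left(-45\right) \left(-140\right) = 6300$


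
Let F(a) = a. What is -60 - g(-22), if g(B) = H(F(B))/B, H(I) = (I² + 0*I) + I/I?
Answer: -835/22 ≈ -37.955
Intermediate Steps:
H(I) = 1 + I² (H(I) = (I² + 0) + 1 = I² + 1 = 1 + I²)
g(B) = (1 + B²)/B
-60 - g(-22) = -60 - (-22 + 1/(-22)) = -60 - (-22 - 1/22) = -60 - 1*(-485/22) = -60 + 485/22 = -835/22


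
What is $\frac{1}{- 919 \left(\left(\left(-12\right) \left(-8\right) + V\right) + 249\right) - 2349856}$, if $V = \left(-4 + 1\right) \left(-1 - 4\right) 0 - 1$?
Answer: $- \frac{1}{2665992} \approx -3.7509 \cdot 10^{-7}$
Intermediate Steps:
$V = -1$ ($V = \left(-3\right) \left(-5\right) 0 - 1 = 15 \cdot 0 - 1 = 0 - 1 = -1$)
$\frac{1}{- 919 \left(\left(\left(-12\right) \left(-8\right) + V\right) + 249\right) - 2349856} = \frac{1}{- 919 \left(\left(\left(-12\right) \left(-8\right) - 1\right) + 249\right) - 2349856} = \frac{1}{- 919 \left(\left(96 - 1\right) + 249\right) - 2349856} = \frac{1}{- 919 \left(95 + 249\right) - 2349856} = \frac{1}{\left(-919\right) 344 - 2349856} = \frac{1}{-316136 - 2349856} = \frac{1}{-2665992} = - \frac{1}{2665992}$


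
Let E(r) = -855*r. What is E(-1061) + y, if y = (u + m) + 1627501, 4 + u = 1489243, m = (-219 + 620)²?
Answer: 4184696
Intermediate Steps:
m = 160801 (m = 401² = 160801)
u = 1489239 (u = -4 + 1489243 = 1489239)
y = 3277541 (y = (1489239 + 160801) + 1627501 = 1650040 + 1627501 = 3277541)
E(-1061) + y = -855*(-1061) + 3277541 = 907155 + 3277541 = 4184696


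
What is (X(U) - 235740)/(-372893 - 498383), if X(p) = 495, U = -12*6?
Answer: 235245/871276 ≈ 0.27000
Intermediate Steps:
U = -72
(X(U) - 235740)/(-372893 - 498383) = (495 - 235740)/(-372893 - 498383) = -235245/(-871276) = -235245*(-1/871276) = 235245/871276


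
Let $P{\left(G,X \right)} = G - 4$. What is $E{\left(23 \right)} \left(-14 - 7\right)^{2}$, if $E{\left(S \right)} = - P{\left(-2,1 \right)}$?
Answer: $2646$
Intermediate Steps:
$P{\left(G,X \right)} = -4 + G$ ($P{\left(G,X \right)} = G - 4 = -4 + G$)
$E{\left(S \right)} = 6$ ($E{\left(S \right)} = - (-4 - 2) = \left(-1\right) \left(-6\right) = 6$)
$E{\left(23 \right)} \left(-14 - 7\right)^{2} = 6 \left(-14 - 7\right)^{2} = 6 \left(-21\right)^{2} = 6 \cdot 441 = 2646$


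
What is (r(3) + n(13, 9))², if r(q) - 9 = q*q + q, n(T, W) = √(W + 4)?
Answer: (21 + √13)² ≈ 605.43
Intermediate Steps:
n(T, W) = √(4 + W)
r(q) = 9 + q + q² (r(q) = 9 + (q*q + q) = 9 + (q² + q) = 9 + (q + q²) = 9 + q + q²)
(r(3) + n(13, 9))² = ((9 + 3 + 3²) + √(4 + 9))² = ((9 + 3 + 9) + √13)² = (21 + √13)²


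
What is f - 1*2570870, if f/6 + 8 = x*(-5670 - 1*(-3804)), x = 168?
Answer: -4451846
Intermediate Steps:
f = -1880976 (f = -48 + 6*(168*(-5670 - 1*(-3804))) = -48 + 6*(168*(-5670 + 3804)) = -48 + 6*(168*(-1866)) = -48 + 6*(-313488) = -48 - 1880928 = -1880976)
f - 1*2570870 = -1880976 - 1*2570870 = -1880976 - 2570870 = -4451846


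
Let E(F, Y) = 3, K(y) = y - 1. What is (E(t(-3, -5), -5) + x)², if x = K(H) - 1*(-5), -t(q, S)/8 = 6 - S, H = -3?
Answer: 16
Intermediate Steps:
K(y) = -1 + y
t(q, S) = -48 + 8*S (t(q, S) = -8*(6 - S) = -48 + 8*S)
x = 1 (x = (-1 - 3) - 1*(-5) = -4 + 5 = 1)
(E(t(-3, -5), -5) + x)² = (3 + 1)² = 4² = 16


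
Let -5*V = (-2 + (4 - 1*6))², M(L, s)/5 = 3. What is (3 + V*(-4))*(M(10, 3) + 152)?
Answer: 13193/5 ≈ 2638.6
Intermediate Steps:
M(L, s) = 15 (M(L, s) = 5*3 = 15)
V = -16/5 (V = -(-2 + (4 - 1*6))²/5 = -(-2 + (4 - 6))²/5 = -(-2 - 2)²/5 = -⅕*(-4)² = -⅕*16 = -16/5 ≈ -3.2000)
(3 + V*(-4))*(M(10, 3) + 152) = (3 - 16/5*(-4))*(15 + 152) = (3 + 64/5)*167 = (79/5)*167 = 13193/5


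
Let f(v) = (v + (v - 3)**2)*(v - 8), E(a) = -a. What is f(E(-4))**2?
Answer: 400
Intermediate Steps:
f(v) = (-8 + v)*(v + (-3 + v)**2) (f(v) = (v + (-3 + v)**2)*(-8 + v) = (-8 + v)*(v + (-3 + v)**2))
f(E(-4))**2 = (-72 + (-1*(-4))**3 - 13*(-1*(-4))**2 + 49*(-1*(-4)))**2 = (-72 + 4**3 - 13*4**2 + 49*4)**2 = (-72 + 64 - 13*16 + 196)**2 = (-72 + 64 - 208 + 196)**2 = (-20)**2 = 400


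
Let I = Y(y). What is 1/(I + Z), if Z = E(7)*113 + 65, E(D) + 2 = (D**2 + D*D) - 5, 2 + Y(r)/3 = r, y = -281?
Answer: 1/9499 ≈ 0.00010527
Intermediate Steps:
Y(r) = -6 + 3*r
I = -849 (I = -6 + 3*(-281) = -6 - 843 = -849)
E(D) = -7 + 2*D**2 (E(D) = -2 + ((D**2 + D*D) - 5) = -2 + ((D**2 + D**2) - 5) = -2 + (2*D**2 - 5) = -2 + (-5 + 2*D**2) = -7 + 2*D**2)
Z = 10348 (Z = (-7 + 2*7**2)*113 + 65 = (-7 + 2*49)*113 + 65 = (-7 + 98)*113 + 65 = 91*113 + 65 = 10283 + 65 = 10348)
1/(I + Z) = 1/(-849 + 10348) = 1/9499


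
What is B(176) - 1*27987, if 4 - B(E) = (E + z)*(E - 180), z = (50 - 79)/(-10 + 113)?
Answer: -2809853/103 ≈ -27280.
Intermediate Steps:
z = -29/103 ≈ -0.28155
B(E) = 4 - (-180 + E)*(-29/103 + E) (B(E) = 4 - (E - 29/103)*(E - 180) = 4 - (-29/103 + E)*(-180 + E) = 4 - (-180 + E)*(-29/103 + E))
B(176) - 1*27987 = (-4808/103 - 1*176**2 + (18569/103)*176) - 1*27987 = (-4808/103 - 1*30976 + 3268144/103) - 27987 = (-4808/103 - 30976 + 3268144/103) - 27987 = 72808/103 - 27987 = -2809853/103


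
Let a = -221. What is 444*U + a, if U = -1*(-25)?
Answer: 10879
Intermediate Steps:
U = 25
444*U + a = 444*25 - 221 = 11100 - 221 = 10879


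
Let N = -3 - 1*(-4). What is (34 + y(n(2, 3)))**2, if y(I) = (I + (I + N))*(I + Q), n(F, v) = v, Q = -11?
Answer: 484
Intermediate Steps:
N = 1 (N = -3 + 4 = 1)
y(I) = (1 + 2*I)*(-11 + I) (y(I) = (I + (I + 1))*(I - 11) = (I + (1 + I))*(-11 + I) = (1 + 2*I)*(-11 + I))
(34 + y(n(2, 3)))**2 = (34 + (-11 - 21*3 + 2*3**2))**2 = (34 + (-11 - 63 + 2*9))**2 = (34 + (-11 - 63 + 18))**2 = (34 - 56)**2 = (-22)**2 = 484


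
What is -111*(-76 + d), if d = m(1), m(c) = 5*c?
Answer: 7881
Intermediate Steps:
d = 5 (d = 5*1 = 5)
-111*(-76 + d) = -111*(-76 + 5) = -111*(-71) = 7881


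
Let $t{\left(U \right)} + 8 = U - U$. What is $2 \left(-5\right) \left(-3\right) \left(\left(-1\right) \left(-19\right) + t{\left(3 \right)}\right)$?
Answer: $330$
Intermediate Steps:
$t{\left(U \right)} = -8$ ($t{\left(U \right)} = -8 + \left(U - U\right) = -8 + 0 = -8$)
$2 \left(-5\right) \left(-3\right) \left(\left(-1\right) \left(-19\right) + t{\left(3 \right)}\right) = 2 \left(-5\right) \left(-3\right) \left(\left(-1\right) \left(-19\right) - 8\right) = \left(-10\right) \left(-3\right) \left(19 - 8\right) = 30 \cdot 11 = 330$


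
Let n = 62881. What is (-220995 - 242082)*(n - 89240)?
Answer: 12206246643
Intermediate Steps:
(-220995 - 242082)*(n - 89240) = (-220995 - 242082)*(62881 - 89240) = -463077*(-26359) = 12206246643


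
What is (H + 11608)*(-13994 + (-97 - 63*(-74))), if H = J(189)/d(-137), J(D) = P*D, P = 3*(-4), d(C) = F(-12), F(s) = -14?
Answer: -110979330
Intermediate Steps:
d(C) = -14
P = -12
J(D) = -12*D
H = 162 (H = -12*189/(-14) = -2268*(-1/14) = 162)
(H + 11608)*(-13994 + (-97 - 63*(-74))) = (162 + 11608)*(-13994 + (-97 - 63*(-74))) = 11770*(-13994 + (-97 + 4662)) = 11770*(-13994 + 4565) = 11770*(-9429) = -110979330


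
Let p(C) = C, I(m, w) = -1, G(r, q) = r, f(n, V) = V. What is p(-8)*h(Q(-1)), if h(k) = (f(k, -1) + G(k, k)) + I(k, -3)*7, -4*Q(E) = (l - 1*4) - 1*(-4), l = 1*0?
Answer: 64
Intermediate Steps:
l = 0
Q(E) = 0 (Q(E) = -((0 - 1*4) - 1*(-4))/4 = -((0 - 4) + 4)/4 = -(-4 + 4)/4 = -¼*0 = 0)
h(k) = -8 + k (h(k) = (-1 + k) - 1*7 = (-1 + k) - 7 = -8 + k)
p(-8)*h(Q(-1)) = -8*(-8 + 0) = -8*(-8) = 64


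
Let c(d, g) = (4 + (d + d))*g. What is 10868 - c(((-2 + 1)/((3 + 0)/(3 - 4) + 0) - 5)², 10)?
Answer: 93532/9 ≈ 10392.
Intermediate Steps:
c(d, g) = g*(4 + 2*d) (c(d, g) = (4 + 2*d)*g = g*(4 + 2*d))
10868 - c(((-2 + 1)/((3 + 0)/(3 - 4) + 0) - 5)², 10) = 10868 - 2*10*(2 + ((-2 + 1)/((3 + 0)/(3 - 4) + 0) - 5)²) = 10868 - 2*10*(2 + (-1/(3/(-1) + 0) - 5)²) = 10868 - 2*10*(2 + (-1/(3*(-1) + 0) - 5)²) = 10868 - 2*10*(2 + (-1/(-3 + 0) - 5)²) = 10868 - 2*10*(2 + (-1/(-3) - 5)²) = 10868 - 2*10*(2 + (-1*(-⅓) - 5)²) = 10868 - 2*10*(2 + (⅓ - 5)²) = 10868 - 2*10*(2 + (-14/3)²) = 10868 - 2*10*(2 + 196/9) = 10868 - 2*10*214/9 = 10868 - 1*4280/9 = 10868 - 4280/9 = 93532/9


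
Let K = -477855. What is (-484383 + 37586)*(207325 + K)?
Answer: 120871992410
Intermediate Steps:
(-484383 + 37586)*(207325 + K) = (-484383 + 37586)*(207325 - 477855) = -446797*(-270530) = 120871992410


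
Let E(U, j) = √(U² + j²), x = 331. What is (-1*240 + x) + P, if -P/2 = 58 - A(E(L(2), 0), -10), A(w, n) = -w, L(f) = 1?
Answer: -27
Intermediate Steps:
P = -118 (P = -2*(58 - (-1)*√(1² + 0²)) = -2*(58 - (-1)*√(1 + 0)) = -2*(58 - (-1)*√1) = -2*(58 - (-1)) = -2*(58 - 1*(-1)) = -2*(58 + 1) = -2*59 = -118)
(-1*240 + x) + P = (-1*240 + 331) - 118 = (-240 + 331) - 118 = 91 - 118 = -27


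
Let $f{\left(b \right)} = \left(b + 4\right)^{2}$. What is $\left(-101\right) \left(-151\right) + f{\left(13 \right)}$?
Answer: $15540$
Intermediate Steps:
$f{\left(b \right)} = \left(4 + b\right)^{2}$
$\left(-101\right) \left(-151\right) + f{\left(13 \right)} = \left(-101\right) \left(-151\right) + \left(4 + 13\right)^{2} = 15251 + 17^{2} = 15251 + 289 = 15540$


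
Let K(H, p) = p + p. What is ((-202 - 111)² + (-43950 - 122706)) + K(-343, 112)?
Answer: -68463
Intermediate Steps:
K(H, p) = 2*p
((-202 - 111)² + (-43950 - 122706)) + K(-343, 112) = ((-202 - 111)² + (-43950 - 122706)) + 2*112 = ((-313)² - 166656) + 224 = (97969 - 166656) + 224 = -68687 + 224 = -68463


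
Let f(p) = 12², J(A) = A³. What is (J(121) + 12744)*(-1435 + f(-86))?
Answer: -2303537755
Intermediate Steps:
f(p) = 144
(J(121) + 12744)*(-1435 + f(-86)) = (121³ + 12744)*(-1435 + 144) = (1771561 + 12744)*(-1291) = 1784305*(-1291) = -2303537755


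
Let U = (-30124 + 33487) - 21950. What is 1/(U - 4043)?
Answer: -1/22630 ≈ -4.4189e-5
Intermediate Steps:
U = -18587 (U = 3363 - 21950 = -18587)
1/(U - 4043) = 1/(-18587 - 4043) = 1/(-22630) = -1/22630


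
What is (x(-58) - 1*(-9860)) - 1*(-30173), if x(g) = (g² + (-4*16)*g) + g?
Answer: 47051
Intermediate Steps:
x(g) = g² - 63*g (x(g) = (g² - 64*g) + g = g² - 63*g)
(x(-58) - 1*(-9860)) - 1*(-30173) = (-58*(-63 - 58) - 1*(-9860)) - 1*(-30173) = (-58*(-121) + 9860) + 30173 = (7018 + 9860) + 30173 = 16878 + 30173 = 47051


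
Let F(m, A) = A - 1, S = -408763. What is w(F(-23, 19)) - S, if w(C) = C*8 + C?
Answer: 408925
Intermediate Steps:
F(m, A) = -1 + A
w(C) = 9*C (w(C) = 8*C + C = 9*C)
w(F(-23, 19)) - S = 9*(-1 + 19) - 1*(-408763) = 9*18 + 408763 = 162 + 408763 = 408925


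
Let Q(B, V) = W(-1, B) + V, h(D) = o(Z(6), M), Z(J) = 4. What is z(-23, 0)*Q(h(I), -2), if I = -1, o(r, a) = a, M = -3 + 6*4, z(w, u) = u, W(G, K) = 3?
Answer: 0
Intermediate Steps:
M = 21 (M = -3 + 24 = 21)
h(D) = 21
Q(B, V) = 3 + V
z(-23, 0)*Q(h(I), -2) = 0*(3 - 2) = 0*1 = 0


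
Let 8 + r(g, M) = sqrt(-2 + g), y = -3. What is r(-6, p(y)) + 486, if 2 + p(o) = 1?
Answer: 478 + 2*I*sqrt(2) ≈ 478.0 + 2.8284*I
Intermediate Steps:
p(o) = -1 (p(o) = -2 + 1 = -1)
r(g, M) = -8 + sqrt(-2 + g)
r(-6, p(y)) + 486 = (-8 + sqrt(-2 - 6)) + 486 = (-8 + sqrt(-8)) + 486 = (-8 + 2*I*sqrt(2)) + 486 = 478 + 2*I*sqrt(2)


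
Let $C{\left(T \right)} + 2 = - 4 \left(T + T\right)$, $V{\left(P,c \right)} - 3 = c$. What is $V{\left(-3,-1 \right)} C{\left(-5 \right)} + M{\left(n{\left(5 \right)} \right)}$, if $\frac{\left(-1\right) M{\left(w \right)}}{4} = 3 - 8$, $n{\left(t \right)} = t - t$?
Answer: $96$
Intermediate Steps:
$n{\left(t \right)} = 0$
$V{\left(P,c \right)} = 3 + c$
$C{\left(T \right)} = -2 - 8 T$ ($C{\left(T \right)} = -2 - 4 \left(T + T\right) = -2 - 4 \cdot 2 T = -2 - 8 T$)
$M{\left(w \right)} = 20$ ($M{\left(w \right)} = - 4 \left(3 - 8\right) = \left(-4\right) \left(-5\right) = 20$)
$V{\left(-3,-1 \right)} C{\left(-5 \right)} + M{\left(n{\left(5 \right)} \right)} = \left(3 - 1\right) \left(-2 - -40\right) + 20 = 2 \left(-2 + 40\right) + 20 = 2 \cdot 38 + 20 = 76 + 20 = 96$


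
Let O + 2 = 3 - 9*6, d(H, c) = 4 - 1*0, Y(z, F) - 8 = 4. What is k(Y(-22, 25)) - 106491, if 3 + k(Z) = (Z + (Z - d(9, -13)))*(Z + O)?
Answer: -107314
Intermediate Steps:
Y(z, F) = 12 (Y(z, F) = 8 + 4 = 12)
d(H, c) = 4 (d(H, c) = 4 + 0 = 4)
O = -53 (O = -2 + (3 - 9*6) = -2 + (3 - 54) = -2 - 51 = -53)
k(Z) = -3 + (-53 + Z)*(-4 + 2*Z) (k(Z) = -3 + (Z + (Z - 1*4))*(Z - 53) = -3 + (Z + (Z - 4))*(-53 + Z) = -3 + (Z + (-4 + Z))*(-53 + Z) = -3 + (-4 + 2*Z)*(-53 + Z) = -3 + (-53 + Z)*(-4 + 2*Z))
k(Y(-22, 25)) - 106491 = (209 - 110*12 + 2*12²) - 106491 = (209 - 1320 + 2*144) - 106491 = (209 - 1320 + 288) - 106491 = -823 - 106491 = -107314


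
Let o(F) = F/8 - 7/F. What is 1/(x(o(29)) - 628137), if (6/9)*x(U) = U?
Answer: -464/291453213 ≈ -1.5920e-6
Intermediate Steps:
o(F) = -7/F + F/8 (o(F) = F*(⅛) - 7/F = F/8 - 7/F = -7/F + F/8)
x(U) = 3*U/2
1/(x(o(29)) - 628137) = 1/(3*(-7/29 + (⅛)*29)/2 - 628137) = 1/(3*(-7*1/29 + 29/8)/2 - 628137) = 1/(3*(-7/29 + 29/8)/2 - 628137) = 1/((3/2)*(785/232) - 628137) = 1/(2355/464 - 628137) = 1/(-291453213/464) = -464/291453213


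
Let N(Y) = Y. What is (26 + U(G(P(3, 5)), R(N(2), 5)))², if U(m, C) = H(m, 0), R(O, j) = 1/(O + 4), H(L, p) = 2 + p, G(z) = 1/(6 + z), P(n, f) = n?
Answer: 784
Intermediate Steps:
R(O, j) = 1/(4 + O)
U(m, C) = 2 (U(m, C) = 2 + 0 = 2)
(26 + U(G(P(3, 5)), R(N(2), 5)))² = (26 + 2)² = 28² = 784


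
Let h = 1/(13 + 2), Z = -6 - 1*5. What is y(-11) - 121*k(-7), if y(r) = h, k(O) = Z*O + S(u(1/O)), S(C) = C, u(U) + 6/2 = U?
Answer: -938348/105 ≈ -8936.6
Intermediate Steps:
u(U) = -3 + U
Z = -11 (Z = -6 - 5 = -11)
k(O) = -3 + 1/O - 11*O (k(O) = -11*O + (-3 + 1/O) = -3 + 1/O - 11*O)
h = 1/15 ≈ 0.066667
y(r) = 1/15
y(-11) - 121*k(-7) = 1/15 - 121*(-3 + 1/(-7) - 11*(-7)) = 1/15 - 121*(-3 - ⅐ + 77) = 1/15 - 121*517/7 = 1/15 - 62557/7 = -938348/105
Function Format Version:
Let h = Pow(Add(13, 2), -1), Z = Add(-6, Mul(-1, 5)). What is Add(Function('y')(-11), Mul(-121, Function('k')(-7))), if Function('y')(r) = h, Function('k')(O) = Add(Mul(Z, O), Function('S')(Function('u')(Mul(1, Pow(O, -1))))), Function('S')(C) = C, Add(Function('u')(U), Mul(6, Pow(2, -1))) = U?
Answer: Rational(-938348, 105) ≈ -8936.6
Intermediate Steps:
Function('u')(U) = Add(-3, U)
Z = -11 (Z = Add(-6, -5) = -11)
Function('k')(O) = Add(-3, Pow(O, -1), Mul(-11, O)) (Function('k')(O) = Add(Mul(-11, O), Add(-3, Mul(1, Pow(O, -1)))) = Add(Mul(-11, O), Add(-3, Pow(O, -1))) = Add(-3, Pow(O, -1), Mul(-11, O)))
h = Rational(1, 15) (h = Pow(15, -1) = Rational(1, 15) ≈ 0.066667)
Function('y')(r) = Rational(1, 15)
Add(Function('y')(-11), Mul(-121, Function('k')(-7))) = Add(Rational(1, 15), Mul(-121, Add(-3, Pow(-7, -1), Mul(-11, -7)))) = Add(Rational(1, 15), Mul(-121, Add(-3, Rational(-1, 7), 77))) = Add(Rational(1, 15), Mul(-121, Rational(517, 7))) = Add(Rational(1, 15), Rational(-62557, 7)) = Rational(-938348, 105)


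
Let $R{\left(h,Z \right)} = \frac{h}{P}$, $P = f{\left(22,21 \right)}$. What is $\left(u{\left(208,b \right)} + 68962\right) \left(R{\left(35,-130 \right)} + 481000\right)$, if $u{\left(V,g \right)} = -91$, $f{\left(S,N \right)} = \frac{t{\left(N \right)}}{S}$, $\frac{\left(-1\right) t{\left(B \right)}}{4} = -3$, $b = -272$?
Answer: $\frac{66262740445}{2} \approx 3.3131 \cdot 10^{10}$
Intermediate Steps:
$t{\left(B \right)} = 12$ ($t{\left(B \right)} = \left(-4\right) \left(-3\right) = 12$)
$f{\left(S,N \right)} = \frac{12}{S}$
$P = \frac{6}{11}$ ($P = \frac{12}{22} = 12 \cdot \frac{1}{22} = \frac{6}{11} \approx 0.54545$)
$R{\left(h,Z \right)} = \frac{11 h}{6}$ ($R{\left(h,Z \right)} = \frac{h}{\frac{6}{11}} = h \frac{11}{6} = \frac{11 h}{6}$)
$\left(u{\left(208,b \right)} + 68962\right) \left(R{\left(35,-130 \right)} + 481000\right) = \left(-91 + 68962\right) \left(\frac{11}{6} \cdot 35 + 481000\right) = 68871 \left(\frac{385}{6} + 481000\right) = 68871 \cdot \frac{2886385}{6} = \frac{66262740445}{2}$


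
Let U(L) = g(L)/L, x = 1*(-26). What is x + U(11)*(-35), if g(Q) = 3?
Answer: -391/11 ≈ -35.545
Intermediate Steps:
x = -26
U(L) = 3/L
x + U(11)*(-35) = -26 + (3/11)*(-35) = -26 - 105/11 = -391/11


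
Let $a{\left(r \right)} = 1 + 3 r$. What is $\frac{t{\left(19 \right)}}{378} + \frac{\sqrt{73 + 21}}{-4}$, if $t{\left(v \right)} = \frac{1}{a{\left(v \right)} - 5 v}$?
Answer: $- \frac{1}{13986} - \frac{\sqrt{94}}{4} \approx -2.4239$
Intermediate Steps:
$t{\left(v \right)} = \frac{1}{1 - 2 v}$ ($t{\left(v \right)} = \frac{1}{\left(1 + 3 v\right) - 5 v} = \frac{1}{1 - 2 v}$)
$\frac{t{\left(19 \right)}}{378} + \frac{\sqrt{73 + 21}}{-4} = \frac{\left(-1\right) \frac{1}{-1 + 2 \cdot 19}}{378} + \frac{\sqrt{73 + 21}}{-4} = - \frac{1}{-1 + 38} \cdot \frac{1}{378} + \sqrt{94} \left(- \frac{1}{4}\right) = - \frac{1}{37} \cdot \frac{1}{378} - \frac{\sqrt{94}}{4} = \left(-1\right) \frac{1}{37} \cdot \frac{1}{378} - \frac{\sqrt{94}}{4} = \left(- \frac{1}{37}\right) \frac{1}{378} - \frac{\sqrt{94}}{4} = - \frac{1}{13986} - \frac{\sqrt{94}}{4}$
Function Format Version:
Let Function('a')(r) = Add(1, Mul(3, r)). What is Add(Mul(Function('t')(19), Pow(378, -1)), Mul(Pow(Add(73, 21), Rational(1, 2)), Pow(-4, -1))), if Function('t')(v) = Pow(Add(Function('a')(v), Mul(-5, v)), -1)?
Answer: Add(Rational(-1, 13986), Mul(Rational(-1, 4), Pow(94, Rational(1, 2)))) ≈ -2.4239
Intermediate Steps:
Function('t')(v) = Pow(Add(1, Mul(-2, v)), -1) (Function('t')(v) = Pow(Add(Add(1, Mul(3, v)), Mul(-5, v)), -1) = Pow(Add(1, Mul(-2, v)), -1))
Add(Mul(Function('t')(19), Pow(378, -1)), Mul(Pow(Add(73, 21), Rational(1, 2)), Pow(-4, -1))) = Add(Mul(Mul(-1, Pow(Add(-1, Mul(2, 19)), -1)), Pow(378, -1)), Mul(Pow(Add(73, 21), Rational(1, 2)), Pow(-4, -1))) = Add(Mul(Mul(-1, Pow(Add(-1, 38), -1)), Rational(1, 378)), Mul(Pow(94, Rational(1, 2)), Rational(-1, 4))) = Add(Mul(Mul(-1, Pow(37, -1)), Rational(1, 378)), Mul(Rational(-1, 4), Pow(94, Rational(1, 2)))) = Add(Mul(Mul(-1, Rational(1, 37)), Rational(1, 378)), Mul(Rational(-1, 4), Pow(94, Rational(1, 2)))) = Add(Mul(Rational(-1, 37), Rational(1, 378)), Mul(Rational(-1, 4), Pow(94, Rational(1, 2)))) = Add(Rational(-1, 13986), Mul(Rational(-1, 4), Pow(94, Rational(1, 2))))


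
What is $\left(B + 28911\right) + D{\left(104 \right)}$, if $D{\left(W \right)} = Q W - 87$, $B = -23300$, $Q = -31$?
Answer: $2300$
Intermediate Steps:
$D{\left(W \right)} = -87 - 31 W$ ($D{\left(W \right)} = - 31 W - 87 = -87 - 31 W$)
$\left(B + 28911\right) + D{\left(104 \right)} = \left(-23300 + 28911\right) - 3311 = 5611 - 3311 = 2300$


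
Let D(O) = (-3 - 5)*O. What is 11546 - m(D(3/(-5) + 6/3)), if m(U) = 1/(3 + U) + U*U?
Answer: 11706199/1025 ≈ 11421.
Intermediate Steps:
D(O) = -8*O
m(U) = U² + 1/(3 + U) (m(U) = 1/(3 + U) + U² = U² + 1/(3 + U))
11546 - m(D(3/(-5) + 6/3)) = 11546 - (1 + (-8*(3/(-5) + 6/3))³ + 3*(-8*(3/(-5) + 6/3))²)/(3 - 8*(3/(-5) + 6/3)) = 11546 - (1 + (-8*(3*(-⅕) + 6*(⅓)))³ + 3*(-8*(3*(-⅕) + 6*(⅓)))²)/(3 - 8*(3*(-⅕) + 6*(⅓))) = 11546 - (1 + (-8*(-⅗ + 2))³ + 3*(-8*(-⅗ + 2))²)/(3 - 8*(-⅗ + 2)) = 11546 - (1 + (-8*7/5)³ + 3*(-8*7/5)²)/(3 - 8*7/5) = 11546 - (1 + (-56/5)³ + 3*(-56/5)²)/(3 - 56/5) = 11546 - (1 - 175616/125 + 3*(3136/25))/(-41/5) = 11546 - (-5)*(1 - 175616/125 + 9408/25)/41 = 11546 - (-5)*(-128451)/(41*125) = 11546 - 1*128451/1025 = 11546 - 128451/1025 = 11706199/1025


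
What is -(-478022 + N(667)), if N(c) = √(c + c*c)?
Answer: 478022 - 2*√111389 ≈ 4.7735e+5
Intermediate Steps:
N(c) = √(c + c²)
-(-478022 + N(667)) = -(-478022 + √(667*(1 + 667))) = -(-478022 + √(667*668)) = -(-478022 + √445556) = -(-478022 + 2*√111389) = 478022 - 2*√111389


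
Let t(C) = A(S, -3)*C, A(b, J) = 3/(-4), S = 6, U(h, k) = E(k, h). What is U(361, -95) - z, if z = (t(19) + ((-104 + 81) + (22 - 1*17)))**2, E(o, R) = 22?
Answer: -16289/16 ≈ -1018.1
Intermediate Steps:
U(h, k) = 22
A(b, J) = -3/4 (A(b, J) = 3*(-1/4) = -3/4)
t(C) = -3*C/4
z = 16641/16 (z = (-3/4*19 + ((-104 + 81) + (22 - 1*17)))**2 = (-57/4 + (-23 + (22 - 17)))**2 = (-57/4 + (-23 + 5))**2 = (-57/4 - 18)**2 = (-129/4)**2 = 16641/16 ≈ 1040.1)
U(361, -95) - z = 22 - 1*16641/16 = 22 - 16641/16 = -16289/16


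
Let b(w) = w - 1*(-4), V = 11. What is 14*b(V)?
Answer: 210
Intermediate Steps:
b(w) = 4 + w (b(w) = w + 4 = 4 + w)
14*b(V) = 14*(4 + 11) = 14*15 = 210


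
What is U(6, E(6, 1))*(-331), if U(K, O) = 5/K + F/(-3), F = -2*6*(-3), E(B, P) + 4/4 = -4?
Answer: 22177/6 ≈ 3696.2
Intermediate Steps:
E(B, P) = -5 (E(B, P) = -1 - 4 = -5)
F = 36 (F = -12*(-3) = 36)
U(K, O) = -12 + 5/K (U(K, O) = 5/K + 36/(-3) = 5/K + 36*(-1/3) = 5/K - 12 = -12 + 5/K)
U(6, E(6, 1))*(-331) = (-12 + 5/6)*(-331) = -67/6*(-331) = 22177/6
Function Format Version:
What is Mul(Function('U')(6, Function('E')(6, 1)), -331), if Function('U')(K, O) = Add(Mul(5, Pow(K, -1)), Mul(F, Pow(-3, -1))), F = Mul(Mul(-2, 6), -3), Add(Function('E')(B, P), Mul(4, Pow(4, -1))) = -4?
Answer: Rational(22177, 6) ≈ 3696.2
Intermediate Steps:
Function('E')(B, P) = -5 (Function('E')(B, P) = Add(-1, -4) = -5)
F = 36 (F = Mul(-12, -3) = 36)
Function('U')(K, O) = Add(-12, Mul(5, Pow(K, -1))) (Function('U')(K, O) = Add(Mul(5, Pow(K, -1)), Mul(36, Pow(-3, -1))) = Add(Mul(5, Pow(K, -1)), Mul(36, Rational(-1, 3))) = Add(Mul(5, Pow(K, -1)), -12) = Add(-12, Mul(5, Pow(K, -1))))
Mul(Function('U')(6, Function('E')(6, 1)), -331) = Mul(Add(-12, Mul(5, Pow(6, -1))), -331) = Mul(Add(-12, Mul(5, Rational(1, 6))), -331) = Mul(Add(-12, Rational(5, 6)), -331) = Mul(Rational(-67, 6), -331) = Rational(22177, 6)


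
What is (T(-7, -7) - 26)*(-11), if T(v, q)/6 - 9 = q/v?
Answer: -374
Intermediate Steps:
T(v, q) = 54 + 6*q/v (T(v, q) = 54 + 6*(q/v) = 54 + 6*q/v)
(T(-7, -7) - 26)*(-11) = ((54 + 6*(-7)/(-7)) - 26)*(-11) = ((54 + 6*(-7)*(-⅐)) - 26)*(-11) = ((54 + 6) - 26)*(-11) = (60 - 26)*(-11) = 34*(-11) = -374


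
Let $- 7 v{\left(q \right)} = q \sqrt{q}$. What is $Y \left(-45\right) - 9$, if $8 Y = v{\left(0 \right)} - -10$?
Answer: $- \frac{261}{4} \approx -65.25$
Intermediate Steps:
$v{\left(q \right)} = - \frac{q^{\frac{3}{2}}}{7}$ ($v{\left(q \right)} = - \frac{q \sqrt{q}}{7} = - \frac{q^{\frac{3}{2}}}{7}$)
$Y = \frac{5}{4}$ ($Y = \frac{- \frac{0^{\frac{3}{2}}}{7} - -10}{8} = \frac{\left(- \frac{1}{7}\right) 0 + 10}{8} = \frac{0 + 10}{8} = \frac{1}{8} \cdot 10 = \frac{5}{4} \approx 1.25$)
$Y \left(-45\right) - 9 = \frac{5}{4} \left(-45\right) - 9 = - \frac{225}{4} - 9 = - \frac{261}{4}$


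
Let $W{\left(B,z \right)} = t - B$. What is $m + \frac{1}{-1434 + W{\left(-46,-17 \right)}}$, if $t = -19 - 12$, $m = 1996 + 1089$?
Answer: $\frac{4377614}{1419} \approx 3085.0$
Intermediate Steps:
$m = 3085$
$t = -31$
$W{\left(B,z \right)} = -31 - B$
$m + \frac{1}{-1434 + W{\left(-46,-17 \right)}} = 3085 + \frac{1}{-1434 - -15} = 3085 + \frac{1}{-1434 + \left(-31 + 46\right)} = 3085 + \frac{1}{-1434 + 15} = 3085 + \frac{1}{-1419} = 3085 - \frac{1}{1419} = \frac{4377614}{1419}$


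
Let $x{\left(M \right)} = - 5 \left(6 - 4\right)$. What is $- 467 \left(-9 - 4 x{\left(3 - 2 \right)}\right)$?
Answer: $-14477$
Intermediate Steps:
$x{\left(M \right)} = -10$ ($x{\left(M \right)} = \left(-5\right) 2 = -10$)
$- 467 \left(-9 - 4 x{\left(3 - 2 \right)}\right) = - 467 \left(-9 - -40\right) = - 467 \left(-9 + 40\right) = \left(-467\right) 31 = -14477$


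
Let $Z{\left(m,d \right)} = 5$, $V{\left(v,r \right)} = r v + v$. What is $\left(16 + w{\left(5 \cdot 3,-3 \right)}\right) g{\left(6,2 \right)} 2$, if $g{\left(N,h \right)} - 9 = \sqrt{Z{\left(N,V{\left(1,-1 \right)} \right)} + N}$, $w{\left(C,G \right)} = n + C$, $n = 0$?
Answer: $558 + 62 \sqrt{11} \approx 763.63$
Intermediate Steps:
$V{\left(v,r \right)} = v + r v$
$w{\left(C,G \right)} = C$ ($w{\left(C,G \right)} = 0 + C = C$)
$g{\left(N,h \right)} = 9 + \sqrt{5 + N}$
$\left(16 + w{\left(5 \cdot 3,-3 \right)}\right) g{\left(6,2 \right)} 2 = \left(16 + 5 \cdot 3\right) \left(9 + \sqrt{5 + 6}\right) 2 = \left(16 + 15\right) \left(9 + \sqrt{11}\right) 2 = 31 \left(9 + \sqrt{11}\right) 2 = \left(279 + 31 \sqrt{11}\right) 2 = 558 + 62 \sqrt{11}$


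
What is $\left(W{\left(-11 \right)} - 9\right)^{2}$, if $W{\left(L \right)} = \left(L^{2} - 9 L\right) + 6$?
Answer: $47089$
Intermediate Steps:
$W{\left(L \right)} = 6 + L^{2} - 9 L$
$\left(W{\left(-11 \right)} - 9\right)^{2} = \left(\left(6 + \left(-11\right)^{2} - -99\right) - 9\right)^{2} = \left(\left(6 + 121 + 99\right) - 9\right)^{2} = \left(226 - 9\right)^{2} = 217^{2} = 47089$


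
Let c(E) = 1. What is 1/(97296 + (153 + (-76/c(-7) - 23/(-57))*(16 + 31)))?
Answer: 57/5352070 ≈ 1.0650e-5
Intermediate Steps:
1/(97296 + (153 + (-76/c(-7) - 23/(-57))*(16 + 31))) = 1/(97296 + (153 + (-76/1 - 23/(-57))*(16 + 31))) = 1/(97296 + (153 + (-76*1 - 23*(-1/57))*47)) = 1/(97296 + (153 + (-76 + 23/57)*47)) = 1/(97296 + (153 - 4309/57*47)) = 1/(97296 + (153 - 202523/57)) = 1/(97296 - 193802/57) = 1/(5352070/57) = 57/5352070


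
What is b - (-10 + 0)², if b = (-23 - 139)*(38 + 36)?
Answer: -12088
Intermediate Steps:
b = -11988 (b = -162*74 = -11988)
b - (-10 + 0)² = -11988 - (-10 + 0)² = -11988 - 1*(-10)² = -11988 - 1*100 = -11988 - 100 = -12088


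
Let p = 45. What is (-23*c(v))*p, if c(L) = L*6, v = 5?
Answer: -31050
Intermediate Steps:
c(L) = 6*L
(-23*c(v))*p = -138*5*45 = -23*30*45 = -690*45 = -31050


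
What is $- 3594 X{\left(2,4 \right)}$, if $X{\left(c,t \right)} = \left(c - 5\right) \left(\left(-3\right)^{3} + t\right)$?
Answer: $-247986$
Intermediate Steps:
$X{\left(c,t \right)} = \left(-27 + t\right) \left(-5 + c\right)$ ($X{\left(c,t \right)} = \left(-5 + c\right) \left(-27 + t\right) = \left(-27 + t\right) \left(-5 + c\right)$)
$- 3594 X{\left(2,4 \right)} = - 3594 \left(135 - 54 - 20 + 2 \cdot 4\right) = - 3594 \left(135 - 54 - 20 + 8\right) = \left(-3594\right) 69 = -247986$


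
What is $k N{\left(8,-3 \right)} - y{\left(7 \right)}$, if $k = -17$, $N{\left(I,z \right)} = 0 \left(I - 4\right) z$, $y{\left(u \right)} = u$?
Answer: $-7$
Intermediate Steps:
$N{\left(I,z \right)} = 0$ ($N{\left(I,z \right)} = 0 \left(-4 + I\right) z = 0 z \left(-4 + I\right) = 0$)
$k N{\left(8,-3 \right)} - y{\left(7 \right)} = \left(-17\right) 0 - 7 = 0 - 7 = -7$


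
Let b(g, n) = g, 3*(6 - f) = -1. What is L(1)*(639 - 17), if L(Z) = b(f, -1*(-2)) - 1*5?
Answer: 2488/3 ≈ 829.33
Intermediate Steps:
f = 19/3 (f = 6 - ⅓*(-1) = 6 + ⅓ = 19/3 ≈ 6.3333)
L(Z) = 4/3 (L(Z) = 19/3 - 1*5 = 19/3 - 5 = 4/3)
L(1)*(639 - 17) = 4*(639 - 17)/3 = (4/3)*622 = 2488/3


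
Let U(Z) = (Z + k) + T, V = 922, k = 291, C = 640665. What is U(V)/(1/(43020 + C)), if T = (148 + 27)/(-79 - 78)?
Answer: 130082010210/157 ≈ 8.2855e+8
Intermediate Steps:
T = -175/157 (T = 175/(-157) = 175*(-1/157) = -175/157 ≈ -1.1146)
U(Z) = 45512/157 + Z (U(Z) = (Z + 291) - 175/157 = (291 + Z) - 175/157 = 45512/157 + Z)
U(V)/(1/(43020 + C)) = (45512/157 + 922)/(1/(43020 + 640665)) = 190266/(157*(1/683685)) = (190266/157)*683685 = 130082010210/157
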